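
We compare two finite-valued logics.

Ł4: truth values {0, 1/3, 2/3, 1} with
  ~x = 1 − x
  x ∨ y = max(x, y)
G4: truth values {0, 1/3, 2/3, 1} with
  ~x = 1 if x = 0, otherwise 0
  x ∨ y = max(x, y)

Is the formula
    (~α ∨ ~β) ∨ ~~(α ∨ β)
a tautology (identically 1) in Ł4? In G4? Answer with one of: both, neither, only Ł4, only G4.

only G4

In Ł4: at α = 1/3, β = 1/3 the value is 2/3 — not a tautology.
In G4: every assignment gives 1 — tautology.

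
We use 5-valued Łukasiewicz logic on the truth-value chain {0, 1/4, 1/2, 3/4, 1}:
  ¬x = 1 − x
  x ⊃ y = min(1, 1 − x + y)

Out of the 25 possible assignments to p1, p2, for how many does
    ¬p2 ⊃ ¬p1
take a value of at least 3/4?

value 1: 15 assignments (counts)
value 3/4: 4 assignments (counts)
value 1/2: 3 assignments
value 1/4: 2 assignments
value 0: 1 assignment
So 19 of the 25 assignments meet the threshold.

19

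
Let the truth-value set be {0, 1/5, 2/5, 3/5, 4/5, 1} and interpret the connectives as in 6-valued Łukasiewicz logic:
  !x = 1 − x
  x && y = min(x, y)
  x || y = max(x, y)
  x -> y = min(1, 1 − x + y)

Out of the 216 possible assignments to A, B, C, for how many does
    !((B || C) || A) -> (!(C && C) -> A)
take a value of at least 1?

value 1: 194 assignments (counts)
value 4/5: 10 assignments
value 3/5: 5 assignments
value 2/5: 5 assignments
value 1/5: 1 assignment
value 0: 1 assignment
So 194 of the 216 assignments meet the threshold.

194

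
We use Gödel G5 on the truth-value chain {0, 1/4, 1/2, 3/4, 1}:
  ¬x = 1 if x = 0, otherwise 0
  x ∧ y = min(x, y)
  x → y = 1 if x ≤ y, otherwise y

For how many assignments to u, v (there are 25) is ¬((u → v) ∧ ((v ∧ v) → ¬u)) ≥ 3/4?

20

value 1: 20 assignments (counts)
value 0: 5 assignments
So 20 of the 25 assignments meet the threshold.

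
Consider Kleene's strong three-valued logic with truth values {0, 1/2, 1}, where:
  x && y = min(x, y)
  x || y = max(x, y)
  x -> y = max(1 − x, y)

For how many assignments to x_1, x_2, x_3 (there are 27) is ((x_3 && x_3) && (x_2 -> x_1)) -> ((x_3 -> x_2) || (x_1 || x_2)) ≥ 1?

19

value 1: 19 assignments (counts)
value 1/2: 7 assignments
value 0: 1 assignment
So 19 of the 27 assignments meet the threshold.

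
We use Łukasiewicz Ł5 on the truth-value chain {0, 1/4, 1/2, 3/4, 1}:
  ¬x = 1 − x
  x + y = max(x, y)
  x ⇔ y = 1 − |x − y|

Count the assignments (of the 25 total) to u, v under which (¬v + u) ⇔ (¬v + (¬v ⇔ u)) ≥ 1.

value 1: 11 assignments (counts)
value 3/4: 5 assignments
value 1/2: 5 assignments
value 1/4: 2 assignments
value 0: 2 assignments
So 11 of the 25 assignments meet the threshold.

11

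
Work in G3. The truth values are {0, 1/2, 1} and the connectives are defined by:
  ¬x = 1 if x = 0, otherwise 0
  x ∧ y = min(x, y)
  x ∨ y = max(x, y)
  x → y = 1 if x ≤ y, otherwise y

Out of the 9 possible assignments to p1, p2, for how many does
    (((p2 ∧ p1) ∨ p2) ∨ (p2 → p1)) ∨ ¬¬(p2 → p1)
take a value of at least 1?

p1 = 0, p2 = 0 ↦ 1  ≥
p1 = 0, p2 = 1/2 ↦ 1/2  <
p1 = 0, p2 = 1 ↦ 1  ≥
p1 = 1/2, p2 = 0 ↦ 1  ≥
p1 = 1/2, p2 = 1/2 ↦ 1  ≥
p1 = 1/2, p2 = 1 ↦ 1  ≥
p1 = 1, p2 = 0 ↦ 1  ≥
p1 = 1, p2 = 1/2 ↦ 1  ≥
p1 = 1, p2 = 1 ↦ 1  ≥
So 8 of the 9 assignments meet the threshold.

8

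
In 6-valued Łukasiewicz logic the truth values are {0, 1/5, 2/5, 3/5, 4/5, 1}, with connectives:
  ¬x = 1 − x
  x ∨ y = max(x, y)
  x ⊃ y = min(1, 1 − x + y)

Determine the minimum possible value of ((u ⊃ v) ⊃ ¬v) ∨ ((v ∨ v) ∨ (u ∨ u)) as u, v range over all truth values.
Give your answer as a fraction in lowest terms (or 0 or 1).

3/5

Take u = 0, v = 2/5:
u ⊃ v = 0 ⊃ 2/5 = 1
¬v = ¬2/5 = 3/5
(u ⊃ v) ⊃ ¬v = 1 ⊃ 3/5 = 3/5
v ∨ v = 2/5 ∨ 2/5 = 2/5
u ∨ u = 0 ∨ 0 = 0
(v ∨ v) ∨ (u ∨ u) = 2/5 ∨ 0 = 2/5
((u ⊃ v) ⊃ ¬v) ∨ ((v ∨ v) ∨ (u ∨ u)) = 3/5 ∨ 2/5 = 3/5
No assignment yields a value below 3/5, so this is the minimum.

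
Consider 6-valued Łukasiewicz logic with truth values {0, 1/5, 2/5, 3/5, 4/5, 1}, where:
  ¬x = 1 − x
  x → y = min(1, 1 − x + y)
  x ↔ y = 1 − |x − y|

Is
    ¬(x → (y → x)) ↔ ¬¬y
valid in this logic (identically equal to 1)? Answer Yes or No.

Counterexample: take x = 0, y = 1/5.
y → x = 1/5 → 0 = 4/5
x → (y → x) = 0 → 4/5 = 1
¬(x → (y → x)) = ¬1 = 0
¬y = ¬1/5 = 4/5
¬¬y = ¬4/5 = 1/5
¬(x → (y → x)) ↔ ¬¬y = 0 ↔ 1/5 = 4/5
This gives 4/5 ≠ 1.

No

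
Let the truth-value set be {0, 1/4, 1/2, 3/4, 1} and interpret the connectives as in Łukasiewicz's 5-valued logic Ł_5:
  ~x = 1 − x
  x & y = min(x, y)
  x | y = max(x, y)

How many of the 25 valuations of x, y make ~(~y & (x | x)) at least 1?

9

value 1: 9 assignments (counts)
value 3/4: 7 assignments
value 1/2: 5 assignments
value 1/4: 3 assignments
value 0: 1 assignment
So 9 of the 25 assignments meet the threshold.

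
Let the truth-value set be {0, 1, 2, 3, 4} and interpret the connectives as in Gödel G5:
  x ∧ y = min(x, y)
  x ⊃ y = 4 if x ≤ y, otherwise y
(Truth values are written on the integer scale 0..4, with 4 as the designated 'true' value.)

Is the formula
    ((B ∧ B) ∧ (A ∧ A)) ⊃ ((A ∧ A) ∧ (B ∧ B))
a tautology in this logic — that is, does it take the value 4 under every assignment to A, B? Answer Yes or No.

At A = 3, B = 2, for instance:
B ∧ B = 2 ∧ 2 = 2
A ∧ A = 3 ∧ 3 = 3
(B ∧ B) ∧ (A ∧ A) = 2 ∧ 3 = 2
(A ∧ A) ∧ (B ∧ B) = 3 ∧ 2 = 2
((B ∧ B) ∧ (A ∧ A)) ⊃ ((A ∧ A) ∧ (B ∧ B)) = 2 ⊃ 2 = 4
and checking the remaining 24 assignments likewise gives ≥ 4 in every case.

Yes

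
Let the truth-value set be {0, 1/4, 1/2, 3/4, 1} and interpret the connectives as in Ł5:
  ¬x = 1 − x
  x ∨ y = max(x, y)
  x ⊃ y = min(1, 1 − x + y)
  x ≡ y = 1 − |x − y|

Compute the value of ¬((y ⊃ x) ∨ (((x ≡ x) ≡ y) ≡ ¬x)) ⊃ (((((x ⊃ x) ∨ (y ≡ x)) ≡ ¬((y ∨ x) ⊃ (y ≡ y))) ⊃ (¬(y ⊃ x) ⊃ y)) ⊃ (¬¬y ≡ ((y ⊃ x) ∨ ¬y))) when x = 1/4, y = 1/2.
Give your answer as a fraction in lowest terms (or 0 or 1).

1

y ⊃ x = 1/2 ⊃ 1/4 = 3/4
x ≡ x = 1/4 ≡ 1/4 = 1
(x ≡ x) ≡ y = 1 ≡ 1/2 = 1/2
¬x = ¬1/4 = 3/4
((x ≡ x) ≡ y) ≡ ¬x = 1/2 ≡ 3/4 = 3/4
(y ⊃ x) ∨ (((x ≡ x) ≡ y) ≡ ¬x) = 3/4 ∨ 3/4 = 3/4
¬((y ⊃ x) ∨ (((x ≡ x) ≡ y) ≡ ¬x)) = ¬3/4 = 1/4
x ⊃ x = 1/4 ⊃ 1/4 = 1
y ≡ x = 1/2 ≡ 1/4 = 3/4
(x ⊃ x) ∨ (y ≡ x) = 1 ∨ 3/4 = 1
y ∨ x = 1/2 ∨ 1/4 = 1/2
y ≡ y = 1/2 ≡ 1/2 = 1
(y ∨ x) ⊃ (y ≡ y) = 1/2 ⊃ 1 = 1
¬((y ∨ x) ⊃ (y ≡ y)) = ¬1 = 0
((x ⊃ x) ∨ (y ≡ x)) ≡ ¬((y ∨ x) ⊃ (y ≡ y)) = 1 ≡ 0 = 0
y ⊃ x = 1/2 ⊃ 1/4 = 3/4
¬(y ⊃ x) = ¬3/4 = 1/4
¬(y ⊃ x) ⊃ y = 1/4 ⊃ 1/2 = 1
(((x ⊃ x) ∨ (y ≡ x)) ≡ ¬((y ∨ x) ⊃ (y ≡ y))) ⊃ (¬(y ⊃ x) ⊃ y) = 0 ⊃ 1 = 1
¬y = ¬1/2 = 1/2
¬¬y = ¬1/2 = 1/2
y ⊃ x = 1/2 ⊃ 1/4 = 3/4
¬y = ¬1/2 = 1/2
(y ⊃ x) ∨ ¬y = 3/4 ∨ 1/2 = 3/4
¬¬y ≡ ((y ⊃ x) ∨ ¬y) = 1/2 ≡ 3/4 = 3/4
((((x ⊃ x) ∨ (y ≡ x)) ≡ ¬((y ∨ x) ⊃ (y ≡ y))) ⊃ (¬(y ⊃ x) ⊃ y)) ⊃ (¬¬y ≡ ((y ⊃ x) ∨ ¬y)) = 1 ⊃ 3/4 = 3/4
¬((y ⊃ x) ∨ (((x ≡ x) ≡ y) ≡ ¬x)) ⊃ (((((x ⊃ x) ∨ (y ≡ x)) ≡ ¬((y ∨ x) ⊃ (y ≡ y))) ⊃ (¬(y ⊃ x) ⊃ y)) ⊃ (¬¬y ≡ ((y ⊃ x) ∨ ¬y))) = 1/4 ⊃ 3/4 = 1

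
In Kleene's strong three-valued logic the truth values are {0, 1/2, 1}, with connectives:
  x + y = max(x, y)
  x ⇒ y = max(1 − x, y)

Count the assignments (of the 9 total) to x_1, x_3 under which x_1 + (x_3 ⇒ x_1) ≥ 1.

5

x_1 = 0, x_3 = 0 ↦ 1  ≥
x_1 = 0, x_3 = 1/2 ↦ 1/2  <
x_1 = 0, x_3 = 1 ↦ 0  <
x_1 = 1/2, x_3 = 0 ↦ 1  ≥
x_1 = 1/2, x_3 = 1/2 ↦ 1/2  <
x_1 = 1/2, x_3 = 1 ↦ 1/2  <
x_1 = 1, x_3 = 0 ↦ 1  ≥
x_1 = 1, x_3 = 1/2 ↦ 1  ≥
x_1 = 1, x_3 = 1 ↦ 1  ≥
So 5 of the 9 assignments meet the threshold.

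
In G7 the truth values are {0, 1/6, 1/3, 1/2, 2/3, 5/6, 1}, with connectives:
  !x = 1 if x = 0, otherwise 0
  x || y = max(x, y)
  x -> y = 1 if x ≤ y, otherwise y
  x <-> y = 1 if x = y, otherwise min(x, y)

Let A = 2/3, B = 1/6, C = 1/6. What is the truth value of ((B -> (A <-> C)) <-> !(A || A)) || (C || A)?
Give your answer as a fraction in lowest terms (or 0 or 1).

2/3

A <-> C = 2/3 <-> 1/6 = 1/6
B -> (A <-> C) = 1/6 -> 1/6 = 1
A || A = 2/3 || 2/3 = 2/3
!(A || A) = !2/3 = 0
(B -> (A <-> C)) <-> !(A || A) = 1 <-> 0 = 0
C || A = 1/6 || 2/3 = 2/3
((B -> (A <-> C)) <-> !(A || A)) || (C || A) = 0 || 2/3 = 2/3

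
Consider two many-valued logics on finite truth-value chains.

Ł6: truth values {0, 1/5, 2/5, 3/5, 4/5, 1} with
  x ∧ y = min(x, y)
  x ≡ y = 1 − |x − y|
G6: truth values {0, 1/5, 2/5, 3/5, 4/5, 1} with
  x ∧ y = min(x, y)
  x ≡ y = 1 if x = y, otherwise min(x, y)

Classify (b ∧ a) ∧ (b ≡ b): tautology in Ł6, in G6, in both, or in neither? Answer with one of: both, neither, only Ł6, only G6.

In Ł6: at a = 0, b = 0 the value is 0 — not a tautology.
In G6: at a = 0, b = 0 the value is 0 — not a tautology.

neither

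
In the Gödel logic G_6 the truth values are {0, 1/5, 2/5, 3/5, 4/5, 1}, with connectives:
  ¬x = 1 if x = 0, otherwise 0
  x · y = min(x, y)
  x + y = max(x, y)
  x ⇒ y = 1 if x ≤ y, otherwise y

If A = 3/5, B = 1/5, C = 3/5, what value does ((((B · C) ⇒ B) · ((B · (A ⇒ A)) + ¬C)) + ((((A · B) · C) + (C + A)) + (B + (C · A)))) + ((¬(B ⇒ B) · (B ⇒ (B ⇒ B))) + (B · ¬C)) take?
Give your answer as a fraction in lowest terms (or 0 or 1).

B · C = 1/5 · 3/5 = 1/5
(B · C) ⇒ B = 1/5 ⇒ 1/5 = 1
A ⇒ A = 3/5 ⇒ 3/5 = 1
B · (A ⇒ A) = 1/5 · 1 = 1/5
¬C = ¬3/5 = 0
(B · (A ⇒ A)) + ¬C = 1/5 + 0 = 1/5
((B · C) ⇒ B) · ((B · (A ⇒ A)) + ¬C) = 1 · 1/5 = 1/5
A · B = 3/5 · 1/5 = 1/5
(A · B) · C = 1/5 · 3/5 = 1/5
C + A = 3/5 + 3/5 = 3/5
((A · B) · C) + (C + A) = 1/5 + 3/5 = 3/5
C · A = 3/5 · 3/5 = 3/5
B + (C · A) = 1/5 + 3/5 = 3/5
(((A · B) · C) + (C + A)) + (B + (C · A)) = 3/5 + 3/5 = 3/5
(((B · C) ⇒ B) · ((B · (A ⇒ A)) + ¬C)) + ((((A · B) · C) + (C + A)) + (B + (C · A))) = 1/5 + 3/5 = 3/5
B ⇒ B = 1/5 ⇒ 1/5 = 1
¬(B ⇒ B) = ¬1 = 0
B ⇒ B = 1/5 ⇒ 1/5 = 1
B ⇒ (B ⇒ B) = 1/5 ⇒ 1 = 1
¬(B ⇒ B) · (B ⇒ (B ⇒ B)) = 0 · 1 = 0
¬C = ¬3/5 = 0
B · ¬C = 1/5 · 0 = 0
(¬(B ⇒ B) · (B ⇒ (B ⇒ B))) + (B · ¬C) = 0 + 0 = 0
((((B · C) ⇒ B) · ((B · (A ⇒ A)) + ¬C)) + ((((A · B) · C) + (C + A)) + (B + (C · A)))) + ((¬(B ⇒ B) · (B ⇒ (B ⇒ B))) + (B · ¬C)) = 3/5 + 0 = 3/5

3/5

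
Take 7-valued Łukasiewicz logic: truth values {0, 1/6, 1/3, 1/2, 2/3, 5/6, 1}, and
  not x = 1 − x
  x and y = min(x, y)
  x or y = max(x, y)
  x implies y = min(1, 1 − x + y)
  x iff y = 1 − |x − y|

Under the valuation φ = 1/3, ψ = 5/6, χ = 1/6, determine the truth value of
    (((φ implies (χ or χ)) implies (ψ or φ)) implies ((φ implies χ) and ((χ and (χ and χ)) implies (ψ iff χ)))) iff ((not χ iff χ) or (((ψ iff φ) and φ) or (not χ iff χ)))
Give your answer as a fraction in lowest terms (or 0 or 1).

1/2

χ or χ = 1/6 or 1/6 = 1/6
φ implies (χ or χ) = 1/3 implies 1/6 = 5/6
ψ or φ = 5/6 or 1/3 = 5/6
(φ implies (χ or χ)) implies (ψ or φ) = 5/6 implies 5/6 = 1
φ implies χ = 1/3 implies 1/6 = 5/6
χ and χ = 1/6 and 1/6 = 1/6
χ and (χ and χ) = 1/6 and 1/6 = 1/6
ψ iff χ = 5/6 iff 1/6 = 1/3
(χ and (χ and χ)) implies (ψ iff χ) = 1/6 implies 1/3 = 1
(φ implies χ) and ((χ and (χ and χ)) implies (ψ iff χ)) = 5/6 and 1 = 5/6
((φ implies (χ or χ)) implies (ψ or φ)) implies ((φ implies χ) and ((χ and (χ and χ)) implies (ψ iff χ))) = 1 implies 5/6 = 5/6
not χ = not 1/6 = 5/6
not χ iff χ = 5/6 iff 1/6 = 1/3
ψ iff φ = 5/6 iff 1/3 = 1/2
(ψ iff φ) and φ = 1/2 and 1/3 = 1/3
not χ = not 1/6 = 5/6
not χ iff χ = 5/6 iff 1/6 = 1/3
((ψ iff φ) and φ) or (not χ iff χ) = 1/3 or 1/3 = 1/3
(not χ iff χ) or (((ψ iff φ) and φ) or (not χ iff χ)) = 1/3 or 1/3 = 1/3
(((φ implies (χ or χ)) implies (ψ or φ)) implies ((φ implies χ) and ((χ and (χ and χ)) implies (ψ iff χ)))) iff ((not χ iff χ) or (((ψ iff φ) and φ) or (not χ iff χ))) = 5/6 iff 1/3 = 1/2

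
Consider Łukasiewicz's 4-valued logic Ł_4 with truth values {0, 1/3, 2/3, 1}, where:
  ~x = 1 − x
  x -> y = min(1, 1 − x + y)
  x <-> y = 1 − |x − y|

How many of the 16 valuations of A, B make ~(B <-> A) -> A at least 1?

A = 0, B = 0 ↦ 1  ≥
A = 0, B = 1/3 ↦ 2/3  <
A = 0, B = 2/3 ↦ 1/3  <
A = 0, B = 1 ↦ 0  <
A = 1/3, B = 0 ↦ 1  ≥
A = 1/3, B = 1/3 ↦ 1  ≥
A = 1/3, B = 2/3 ↦ 1  ≥
A = 1/3, B = 1 ↦ 2/3  <
A = 2/3, B = 0 ↦ 1  ≥
A = 2/3, B = 1/3 ↦ 1  ≥
A = 2/3, B = 2/3 ↦ 1  ≥
A = 2/3, B = 1 ↦ 1  ≥
A = 1, B = 0 ↦ 1  ≥
A = 1, B = 1/3 ↦ 1  ≥
A = 1, B = 2/3 ↦ 1  ≥
A = 1, B = 1 ↦ 1  ≥
So 12 of the 16 assignments meet the threshold.

12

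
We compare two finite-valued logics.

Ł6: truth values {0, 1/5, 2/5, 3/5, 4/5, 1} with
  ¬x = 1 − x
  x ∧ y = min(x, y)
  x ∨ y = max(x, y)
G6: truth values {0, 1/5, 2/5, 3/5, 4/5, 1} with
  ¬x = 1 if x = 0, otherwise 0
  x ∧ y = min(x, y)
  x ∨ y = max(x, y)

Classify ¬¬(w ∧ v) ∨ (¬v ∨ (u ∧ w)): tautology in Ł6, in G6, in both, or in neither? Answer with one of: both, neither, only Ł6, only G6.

neither

In Ł6: at u = 0, v = 1/5, w = 0 the value is 4/5 — not a tautology.
In G6: at u = 0, v = 1/5, w = 0 the value is 0 — not a tautology.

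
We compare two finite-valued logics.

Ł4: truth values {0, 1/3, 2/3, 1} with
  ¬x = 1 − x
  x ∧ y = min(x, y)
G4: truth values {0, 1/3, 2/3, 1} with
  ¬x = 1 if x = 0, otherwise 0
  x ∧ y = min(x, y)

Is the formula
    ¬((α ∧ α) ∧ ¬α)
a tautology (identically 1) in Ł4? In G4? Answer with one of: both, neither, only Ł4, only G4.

In Ł4: at α = 1/3 the value is 2/3 — not a tautology.
In G4: every assignment gives 1 — tautology.

only G4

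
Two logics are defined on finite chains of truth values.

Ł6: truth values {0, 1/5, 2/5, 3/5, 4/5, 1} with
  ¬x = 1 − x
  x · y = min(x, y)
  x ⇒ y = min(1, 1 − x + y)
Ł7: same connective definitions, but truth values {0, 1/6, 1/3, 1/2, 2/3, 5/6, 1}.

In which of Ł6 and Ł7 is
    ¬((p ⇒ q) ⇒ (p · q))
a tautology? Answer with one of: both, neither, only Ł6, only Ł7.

In Ł6: at p = 1/5, q = 0 the value is 4/5 — not a tautology.
In Ł7: at p = 1/6, q = 0 the value is 5/6 — not a tautology.

neither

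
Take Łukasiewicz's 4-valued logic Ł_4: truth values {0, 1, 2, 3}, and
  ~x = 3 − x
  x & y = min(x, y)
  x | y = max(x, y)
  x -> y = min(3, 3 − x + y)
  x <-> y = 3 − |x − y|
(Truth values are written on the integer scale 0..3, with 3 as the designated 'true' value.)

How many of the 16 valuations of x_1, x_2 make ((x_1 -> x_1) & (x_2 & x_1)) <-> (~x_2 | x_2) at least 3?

3

x_1 = 0, x_2 = 0 ↦ 0  <
x_1 = 0, x_2 = 1 ↦ 1  <
x_1 = 0, x_2 = 2 ↦ 1  <
x_1 = 0, x_2 = 3 ↦ 0  <
x_1 = 1, x_2 = 0 ↦ 0  <
x_1 = 1, x_2 = 1 ↦ 2  <
x_1 = 1, x_2 = 2 ↦ 2  <
x_1 = 1, x_2 = 3 ↦ 1  <
x_1 = 2, x_2 = 0 ↦ 0  <
x_1 = 2, x_2 = 1 ↦ 2  <
x_1 = 2, x_2 = 2 ↦ 3  ≥
x_1 = 2, x_2 = 3 ↦ 2  <
x_1 = 3, x_2 = 0 ↦ 0  <
x_1 = 3, x_2 = 1 ↦ 2  <
x_1 = 3, x_2 = 2 ↦ 3  ≥
x_1 = 3, x_2 = 3 ↦ 3  ≥
So 3 of the 16 assignments meet the threshold.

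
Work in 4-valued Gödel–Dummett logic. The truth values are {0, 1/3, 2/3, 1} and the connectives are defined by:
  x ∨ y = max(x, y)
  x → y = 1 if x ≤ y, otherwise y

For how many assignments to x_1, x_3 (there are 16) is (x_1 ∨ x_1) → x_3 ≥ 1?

x_1 = 0, x_3 = 0 ↦ 1  ≥
x_1 = 0, x_3 = 1/3 ↦ 1  ≥
x_1 = 0, x_3 = 2/3 ↦ 1  ≥
x_1 = 0, x_3 = 1 ↦ 1  ≥
x_1 = 1/3, x_3 = 0 ↦ 0  <
x_1 = 1/3, x_3 = 1/3 ↦ 1  ≥
x_1 = 1/3, x_3 = 2/3 ↦ 1  ≥
x_1 = 1/3, x_3 = 1 ↦ 1  ≥
x_1 = 2/3, x_3 = 0 ↦ 0  <
x_1 = 2/3, x_3 = 1/3 ↦ 1/3  <
x_1 = 2/3, x_3 = 2/3 ↦ 1  ≥
x_1 = 2/3, x_3 = 1 ↦ 1  ≥
x_1 = 1, x_3 = 0 ↦ 0  <
x_1 = 1, x_3 = 1/3 ↦ 1/3  <
x_1 = 1, x_3 = 2/3 ↦ 2/3  <
x_1 = 1, x_3 = 1 ↦ 1  ≥
So 10 of the 16 assignments meet the threshold.

10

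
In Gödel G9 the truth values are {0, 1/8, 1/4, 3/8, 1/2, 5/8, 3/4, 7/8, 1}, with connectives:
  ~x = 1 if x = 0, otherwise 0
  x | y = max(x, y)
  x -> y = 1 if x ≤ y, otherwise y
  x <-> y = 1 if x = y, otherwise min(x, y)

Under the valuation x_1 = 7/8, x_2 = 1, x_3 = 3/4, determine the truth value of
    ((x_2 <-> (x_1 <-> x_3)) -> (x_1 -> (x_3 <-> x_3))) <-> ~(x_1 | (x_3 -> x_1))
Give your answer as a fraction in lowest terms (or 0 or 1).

x_1 <-> x_3 = 7/8 <-> 3/4 = 3/4
x_2 <-> (x_1 <-> x_3) = 1 <-> 3/4 = 3/4
x_3 <-> x_3 = 3/4 <-> 3/4 = 1
x_1 -> (x_3 <-> x_3) = 7/8 -> 1 = 1
(x_2 <-> (x_1 <-> x_3)) -> (x_1 -> (x_3 <-> x_3)) = 3/4 -> 1 = 1
x_3 -> x_1 = 3/4 -> 7/8 = 1
x_1 | (x_3 -> x_1) = 7/8 | 1 = 1
~(x_1 | (x_3 -> x_1)) = ~1 = 0
((x_2 <-> (x_1 <-> x_3)) -> (x_1 -> (x_3 <-> x_3))) <-> ~(x_1 | (x_3 -> x_1)) = 1 <-> 0 = 0

0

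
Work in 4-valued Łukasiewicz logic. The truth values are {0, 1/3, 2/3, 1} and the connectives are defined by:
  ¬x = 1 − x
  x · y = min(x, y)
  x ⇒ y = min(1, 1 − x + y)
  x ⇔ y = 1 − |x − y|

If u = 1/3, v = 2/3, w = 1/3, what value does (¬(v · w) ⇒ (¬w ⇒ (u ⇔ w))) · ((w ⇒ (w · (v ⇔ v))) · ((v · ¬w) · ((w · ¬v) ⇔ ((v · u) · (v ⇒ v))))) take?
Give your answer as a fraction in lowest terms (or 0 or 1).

v · w = 2/3 · 1/3 = 1/3
¬(v · w) = ¬1/3 = 2/3
¬w = ¬1/3 = 2/3
u ⇔ w = 1/3 ⇔ 1/3 = 1
¬w ⇒ (u ⇔ w) = 2/3 ⇒ 1 = 1
¬(v · w) ⇒ (¬w ⇒ (u ⇔ w)) = 2/3 ⇒ 1 = 1
v ⇔ v = 2/3 ⇔ 2/3 = 1
w · (v ⇔ v) = 1/3 · 1 = 1/3
w ⇒ (w · (v ⇔ v)) = 1/3 ⇒ 1/3 = 1
¬w = ¬1/3 = 2/3
v · ¬w = 2/3 · 2/3 = 2/3
¬v = ¬2/3 = 1/3
w · ¬v = 1/3 · 1/3 = 1/3
v · u = 2/3 · 1/3 = 1/3
v ⇒ v = 2/3 ⇒ 2/3 = 1
(v · u) · (v ⇒ v) = 1/3 · 1 = 1/3
(w · ¬v) ⇔ ((v · u) · (v ⇒ v)) = 1/3 ⇔ 1/3 = 1
(v · ¬w) · ((w · ¬v) ⇔ ((v · u) · (v ⇒ v))) = 2/3 · 1 = 2/3
(w ⇒ (w · (v ⇔ v))) · ((v · ¬w) · ((w · ¬v) ⇔ ((v · u) · (v ⇒ v)))) = 1 · 2/3 = 2/3
(¬(v · w) ⇒ (¬w ⇒ (u ⇔ w))) · ((w ⇒ (w · (v ⇔ v))) · ((v · ¬w) · ((w · ¬v) ⇔ ((v · u) · (v ⇒ v))))) = 1 · 2/3 = 2/3

2/3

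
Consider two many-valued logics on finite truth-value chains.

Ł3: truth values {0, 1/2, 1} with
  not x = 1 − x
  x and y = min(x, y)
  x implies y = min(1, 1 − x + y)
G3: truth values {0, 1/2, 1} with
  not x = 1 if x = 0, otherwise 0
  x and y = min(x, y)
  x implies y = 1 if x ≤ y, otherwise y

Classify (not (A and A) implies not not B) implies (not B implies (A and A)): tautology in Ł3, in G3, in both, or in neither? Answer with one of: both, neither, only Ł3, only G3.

In Ł3: every assignment gives 1 — tautology.
In G3: at A = 1/2, B = 0 the value is 1/2 — not a tautology.

only Ł3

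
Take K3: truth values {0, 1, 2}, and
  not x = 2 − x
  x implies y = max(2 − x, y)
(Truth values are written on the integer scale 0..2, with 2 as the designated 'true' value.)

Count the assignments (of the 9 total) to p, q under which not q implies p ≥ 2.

5

p = 0, q = 0 ↦ 0  <
p = 0, q = 1 ↦ 1  <
p = 0, q = 2 ↦ 2  ≥
p = 1, q = 0 ↦ 1  <
p = 1, q = 1 ↦ 1  <
p = 1, q = 2 ↦ 2  ≥
p = 2, q = 0 ↦ 2  ≥
p = 2, q = 1 ↦ 2  ≥
p = 2, q = 2 ↦ 2  ≥
So 5 of the 9 assignments meet the threshold.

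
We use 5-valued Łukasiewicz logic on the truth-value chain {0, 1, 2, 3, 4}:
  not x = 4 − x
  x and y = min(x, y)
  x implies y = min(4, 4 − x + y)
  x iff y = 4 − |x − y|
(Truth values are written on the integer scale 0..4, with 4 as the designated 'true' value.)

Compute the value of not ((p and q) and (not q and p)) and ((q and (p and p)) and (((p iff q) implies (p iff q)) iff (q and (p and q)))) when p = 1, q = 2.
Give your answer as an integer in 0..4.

1

p and q = 1 and 2 = 1
not q = not 2 = 2
not q and p = 2 and 1 = 1
(p and q) and (not q and p) = 1 and 1 = 1
not ((p and q) and (not q and p)) = not 1 = 3
p and p = 1 and 1 = 1
q and (p and p) = 2 and 1 = 1
p iff q = 1 iff 2 = 3
p iff q = 1 iff 2 = 3
(p iff q) implies (p iff q) = 3 implies 3 = 4
p and q = 1 and 2 = 1
q and (p and q) = 2 and 1 = 1
((p iff q) implies (p iff q)) iff (q and (p and q)) = 4 iff 1 = 1
(q and (p and p)) and (((p iff q) implies (p iff q)) iff (q and (p and q))) = 1 and 1 = 1
not ((p and q) and (not q and p)) and ((q and (p and p)) and (((p iff q) implies (p iff q)) iff (q and (p and q)))) = 3 and 1 = 1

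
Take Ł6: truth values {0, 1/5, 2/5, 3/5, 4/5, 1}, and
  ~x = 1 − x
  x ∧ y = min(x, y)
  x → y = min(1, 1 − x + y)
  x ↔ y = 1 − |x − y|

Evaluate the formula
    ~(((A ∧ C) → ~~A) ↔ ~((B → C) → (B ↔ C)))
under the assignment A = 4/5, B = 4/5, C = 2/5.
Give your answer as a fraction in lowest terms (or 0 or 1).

1

A ∧ C = 4/5 ∧ 2/5 = 2/5
~A = ~4/5 = 1/5
~~A = ~1/5 = 4/5
(A ∧ C) → ~~A = 2/5 → 4/5 = 1
B → C = 4/5 → 2/5 = 3/5
B ↔ C = 4/5 ↔ 2/5 = 3/5
(B → C) → (B ↔ C) = 3/5 → 3/5 = 1
~((B → C) → (B ↔ C)) = ~1 = 0
((A ∧ C) → ~~A) ↔ ~((B → C) → (B ↔ C)) = 1 ↔ 0 = 0
~(((A ∧ C) → ~~A) ↔ ~((B → C) → (B ↔ C))) = ~0 = 1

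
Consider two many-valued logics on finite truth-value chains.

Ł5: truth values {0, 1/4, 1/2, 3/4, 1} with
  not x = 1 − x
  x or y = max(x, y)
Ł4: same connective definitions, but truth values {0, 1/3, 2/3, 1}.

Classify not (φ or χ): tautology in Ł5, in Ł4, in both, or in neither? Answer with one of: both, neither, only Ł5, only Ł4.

neither

In Ł5: at φ = 0, χ = 1/4 the value is 3/4 — not a tautology.
In Ł4: at φ = 0, χ = 1/3 the value is 2/3 — not a tautology.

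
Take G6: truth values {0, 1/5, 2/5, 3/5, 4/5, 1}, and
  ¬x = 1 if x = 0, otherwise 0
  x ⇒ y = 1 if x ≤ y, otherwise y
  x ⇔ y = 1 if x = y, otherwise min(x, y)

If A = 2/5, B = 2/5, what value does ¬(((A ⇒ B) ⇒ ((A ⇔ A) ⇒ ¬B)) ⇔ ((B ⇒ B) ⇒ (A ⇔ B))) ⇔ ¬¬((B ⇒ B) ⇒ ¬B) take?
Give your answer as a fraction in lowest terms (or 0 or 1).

0

A ⇒ B = 2/5 ⇒ 2/5 = 1
A ⇔ A = 2/5 ⇔ 2/5 = 1
¬B = ¬2/5 = 0
(A ⇔ A) ⇒ ¬B = 1 ⇒ 0 = 0
(A ⇒ B) ⇒ ((A ⇔ A) ⇒ ¬B) = 1 ⇒ 0 = 0
B ⇒ B = 2/5 ⇒ 2/5 = 1
A ⇔ B = 2/5 ⇔ 2/5 = 1
(B ⇒ B) ⇒ (A ⇔ B) = 1 ⇒ 1 = 1
((A ⇒ B) ⇒ ((A ⇔ A) ⇒ ¬B)) ⇔ ((B ⇒ B) ⇒ (A ⇔ B)) = 0 ⇔ 1 = 0
¬(((A ⇒ B) ⇒ ((A ⇔ A) ⇒ ¬B)) ⇔ ((B ⇒ B) ⇒ (A ⇔ B))) = ¬0 = 1
B ⇒ B = 2/5 ⇒ 2/5 = 1
¬B = ¬2/5 = 0
(B ⇒ B) ⇒ ¬B = 1 ⇒ 0 = 0
¬((B ⇒ B) ⇒ ¬B) = ¬0 = 1
¬¬((B ⇒ B) ⇒ ¬B) = ¬1 = 0
¬(((A ⇒ B) ⇒ ((A ⇔ A) ⇒ ¬B)) ⇔ ((B ⇒ B) ⇒ (A ⇔ B))) ⇔ ¬¬((B ⇒ B) ⇒ ¬B) = 1 ⇔ 0 = 0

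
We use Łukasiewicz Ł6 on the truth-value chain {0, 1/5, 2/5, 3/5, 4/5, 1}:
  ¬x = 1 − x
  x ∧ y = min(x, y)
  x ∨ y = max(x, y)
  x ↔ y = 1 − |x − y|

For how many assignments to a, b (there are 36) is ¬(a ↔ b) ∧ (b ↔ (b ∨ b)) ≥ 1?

2

value 1: 2 assignments (counts)
value 4/5: 4 assignments
value 3/5: 6 assignments
value 2/5: 8 assignments
value 1/5: 10 assignments
value 0: 6 assignments
So 2 of the 36 assignments meet the threshold.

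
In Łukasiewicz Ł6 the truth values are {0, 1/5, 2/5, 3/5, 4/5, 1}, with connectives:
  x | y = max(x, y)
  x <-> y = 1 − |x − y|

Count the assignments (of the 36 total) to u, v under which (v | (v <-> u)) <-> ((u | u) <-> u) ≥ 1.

value 1: 11 assignments (counts)
value 4/5: 12 assignments
value 3/5: 7 assignments
value 2/5: 3 assignments
value 1/5: 2 assignments
value 0: 1 assignment
So 11 of the 36 assignments meet the threshold.

11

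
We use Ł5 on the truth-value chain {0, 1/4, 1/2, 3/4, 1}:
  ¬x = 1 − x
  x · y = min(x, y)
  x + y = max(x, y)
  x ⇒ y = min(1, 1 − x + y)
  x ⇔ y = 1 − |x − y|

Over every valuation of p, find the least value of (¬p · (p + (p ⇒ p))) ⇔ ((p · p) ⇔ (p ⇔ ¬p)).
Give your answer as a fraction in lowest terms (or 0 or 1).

1/2

Take p = 3/4:
¬p = ¬3/4 = 1/4
p ⇒ p = 3/4 ⇒ 3/4 = 1
p + (p ⇒ p) = 3/4 + 1 = 1
¬p · (p + (p ⇒ p)) = 1/4 · 1 = 1/4
p · p = 3/4 · 3/4 = 3/4
¬p = ¬3/4 = 1/4
p ⇔ ¬p = 3/4 ⇔ 1/4 = 1/2
(p · p) ⇔ (p ⇔ ¬p) = 3/4 ⇔ 1/2 = 3/4
(¬p · (p + (p ⇒ p))) ⇔ ((p · p) ⇔ (p ⇔ ¬p)) = 1/4 ⇔ 3/4 = 1/2
No assignment yields a value below 1/2, so this is the minimum.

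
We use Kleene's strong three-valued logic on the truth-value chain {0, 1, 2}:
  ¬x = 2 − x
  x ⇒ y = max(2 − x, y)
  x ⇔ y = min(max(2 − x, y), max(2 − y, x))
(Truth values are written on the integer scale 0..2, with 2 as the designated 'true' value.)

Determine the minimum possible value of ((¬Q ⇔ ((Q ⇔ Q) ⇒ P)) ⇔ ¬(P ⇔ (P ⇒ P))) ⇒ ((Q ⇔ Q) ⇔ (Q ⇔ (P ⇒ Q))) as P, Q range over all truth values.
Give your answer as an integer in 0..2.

Take P = 0, Q = 1:
¬Q = ¬1 = 1
Q ⇔ Q = 1 ⇔ 1 = 1
(Q ⇔ Q) ⇒ P = 1 ⇒ 0 = 1
¬Q ⇔ ((Q ⇔ Q) ⇒ P) = 1 ⇔ 1 = 1
P ⇒ P = 0 ⇒ 0 = 2
P ⇔ (P ⇒ P) = 0 ⇔ 2 = 0
¬(P ⇔ (P ⇒ P)) = ¬0 = 2
(¬Q ⇔ ((Q ⇔ Q) ⇒ P)) ⇔ ¬(P ⇔ (P ⇒ P)) = 1 ⇔ 2 = 1
Q ⇔ Q = 1 ⇔ 1 = 1
P ⇒ Q = 0 ⇒ 1 = 2
Q ⇔ (P ⇒ Q) = 1 ⇔ 2 = 1
(Q ⇔ Q) ⇔ (Q ⇔ (P ⇒ Q)) = 1 ⇔ 1 = 1
((¬Q ⇔ ((Q ⇔ Q) ⇒ P)) ⇔ ¬(P ⇔ (P ⇒ P))) ⇒ ((Q ⇔ Q) ⇔ (Q ⇔ (P ⇒ Q))) = 1 ⇒ 1 = 1
No assignment yields a value below 1, so this is the minimum.

1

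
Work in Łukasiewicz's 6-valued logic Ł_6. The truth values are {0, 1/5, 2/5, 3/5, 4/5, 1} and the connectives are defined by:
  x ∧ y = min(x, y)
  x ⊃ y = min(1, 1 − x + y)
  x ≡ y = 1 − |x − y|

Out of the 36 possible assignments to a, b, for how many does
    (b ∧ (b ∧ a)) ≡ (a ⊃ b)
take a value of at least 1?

6

value 1: 6 assignments (counts)
value 4/5: 6 assignments
value 3/5: 6 assignments
value 2/5: 6 assignments
value 1/5: 6 assignments
value 0: 6 assignments
So 6 of the 36 assignments meet the threshold.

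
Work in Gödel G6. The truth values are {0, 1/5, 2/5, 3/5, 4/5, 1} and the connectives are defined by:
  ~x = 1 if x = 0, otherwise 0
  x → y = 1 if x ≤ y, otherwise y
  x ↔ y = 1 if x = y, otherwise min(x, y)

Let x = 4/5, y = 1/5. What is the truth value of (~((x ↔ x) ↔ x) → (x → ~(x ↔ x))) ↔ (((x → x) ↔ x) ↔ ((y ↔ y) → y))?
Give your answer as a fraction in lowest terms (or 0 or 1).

x ↔ x = 4/5 ↔ 4/5 = 1
(x ↔ x) ↔ x = 1 ↔ 4/5 = 4/5
~((x ↔ x) ↔ x) = ~4/5 = 0
x ↔ x = 4/5 ↔ 4/5 = 1
~(x ↔ x) = ~1 = 0
x → ~(x ↔ x) = 4/5 → 0 = 0
~((x ↔ x) ↔ x) → (x → ~(x ↔ x)) = 0 → 0 = 1
x → x = 4/5 → 4/5 = 1
(x → x) ↔ x = 1 ↔ 4/5 = 4/5
y ↔ y = 1/5 ↔ 1/5 = 1
(y ↔ y) → y = 1 → 1/5 = 1/5
((x → x) ↔ x) ↔ ((y ↔ y) → y) = 4/5 ↔ 1/5 = 1/5
(~((x ↔ x) ↔ x) → (x → ~(x ↔ x))) ↔ (((x → x) ↔ x) ↔ ((y ↔ y) → y)) = 1 ↔ 1/5 = 1/5

1/5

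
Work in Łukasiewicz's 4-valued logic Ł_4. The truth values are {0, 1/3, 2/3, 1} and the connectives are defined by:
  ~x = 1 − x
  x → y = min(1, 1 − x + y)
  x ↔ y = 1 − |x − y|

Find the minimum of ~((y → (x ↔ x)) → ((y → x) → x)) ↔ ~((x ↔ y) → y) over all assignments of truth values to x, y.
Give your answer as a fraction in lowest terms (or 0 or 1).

2/3

Take x = 0, y = 1/3:
x ↔ x = 0 ↔ 0 = 1
y → (x ↔ x) = 1/3 → 1 = 1
y → x = 1/3 → 0 = 2/3
(y → x) → x = 2/3 → 0 = 1/3
(y → (x ↔ x)) → ((y → x) → x) = 1 → 1/3 = 1/3
~((y → (x ↔ x)) → ((y → x) → x)) = ~1/3 = 2/3
x ↔ y = 0 ↔ 1/3 = 2/3
(x ↔ y) → y = 2/3 → 1/3 = 2/3
~((x ↔ y) → y) = ~2/3 = 1/3
~((y → (x ↔ x)) → ((y → x) → x)) ↔ ~((x ↔ y) → y) = 2/3 ↔ 1/3 = 2/3
No assignment yields a value below 2/3, so this is the minimum.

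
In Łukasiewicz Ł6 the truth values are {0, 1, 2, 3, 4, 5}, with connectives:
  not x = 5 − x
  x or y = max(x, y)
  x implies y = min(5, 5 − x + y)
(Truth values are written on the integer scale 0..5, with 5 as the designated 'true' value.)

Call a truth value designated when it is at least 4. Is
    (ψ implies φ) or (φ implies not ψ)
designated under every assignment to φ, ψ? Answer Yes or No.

Counterexample: take φ = 2, ψ = 5.
ψ implies φ = 5 implies 2 = 2
not ψ = not 5 = 0
φ implies not ψ = 2 implies 0 = 3
(ψ implies φ) or (φ implies not ψ) = 2 or 3 = 3
This gives 3, which is below 4.

No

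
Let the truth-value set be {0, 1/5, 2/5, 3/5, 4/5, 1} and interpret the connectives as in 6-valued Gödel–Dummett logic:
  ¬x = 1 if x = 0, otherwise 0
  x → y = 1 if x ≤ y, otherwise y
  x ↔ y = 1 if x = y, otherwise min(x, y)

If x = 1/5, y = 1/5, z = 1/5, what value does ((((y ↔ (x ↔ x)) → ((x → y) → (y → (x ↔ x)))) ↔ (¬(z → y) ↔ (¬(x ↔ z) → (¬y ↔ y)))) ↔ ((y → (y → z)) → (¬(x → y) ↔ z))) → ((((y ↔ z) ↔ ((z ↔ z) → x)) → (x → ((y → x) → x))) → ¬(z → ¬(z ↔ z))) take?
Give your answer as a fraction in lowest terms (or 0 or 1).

1

x ↔ x = 1/5 ↔ 1/5 = 1
y ↔ (x ↔ x) = 1/5 ↔ 1 = 1/5
x → y = 1/5 → 1/5 = 1
x ↔ x = 1/5 ↔ 1/5 = 1
y → (x ↔ x) = 1/5 → 1 = 1
(x → y) → (y → (x ↔ x)) = 1 → 1 = 1
(y ↔ (x ↔ x)) → ((x → y) → (y → (x ↔ x))) = 1/5 → 1 = 1
z → y = 1/5 → 1/5 = 1
¬(z → y) = ¬1 = 0
x ↔ z = 1/5 ↔ 1/5 = 1
¬(x ↔ z) = ¬1 = 0
¬y = ¬1/5 = 0
¬y ↔ y = 0 ↔ 1/5 = 0
¬(x ↔ z) → (¬y ↔ y) = 0 → 0 = 1
¬(z → y) ↔ (¬(x ↔ z) → (¬y ↔ y)) = 0 ↔ 1 = 0
((y ↔ (x ↔ x)) → ((x → y) → (y → (x ↔ x)))) ↔ (¬(z → y) ↔ (¬(x ↔ z) → (¬y ↔ y))) = 1 ↔ 0 = 0
y → z = 1/5 → 1/5 = 1
y → (y → z) = 1/5 → 1 = 1
x → y = 1/5 → 1/5 = 1
¬(x → y) = ¬1 = 0
¬(x → y) ↔ z = 0 ↔ 1/5 = 0
(y → (y → z)) → (¬(x → y) ↔ z) = 1 → 0 = 0
(((y ↔ (x ↔ x)) → ((x → y) → (y → (x ↔ x)))) ↔ (¬(z → y) ↔ (¬(x ↔ z) → (¬y ↔ y)))) ↔ ((y → (y → z)) → (¬(x → y) ↔ z)) = 0 ↔ 0 = 1
y ↔ z = 1/5 ↔ 1/5 = 1
z ↔ z = 1/5 ↔ 1/5 = 1
(z ↔ z) → x = 1 → 1/5 = 1/5
(y ↔ z) ↔ ((z ↔ z) → x) = 1 ↔ 1/5 = 1/5
y → x = 1/5 → 1/5 = 1
(y → x) → x = 1 → 1/5 = 1/5
x → ((y → x) → x) = 1/5 → 1/5 = 1
((y ↔ z) ↔ ((z ↔ z) → x)) → (x → ((y → x) → x)) = 1/5 → 1 = 1
z ↔ z = 1/5 ↔ 1/5 = 1
¬(z ↔ z) = ¬1 = 0
z → ¬(z ↔ z) = 1/5 → 0 = 0
¬(z → ¬(z ↔ z)) = ¬0 = 1
(((y ↔ z) ↔ ((z ↔ z) → x)) → (x → ((y → x) → x))) → ¬(z → ¬(z ↔ z)) = 1 → 1 = 1
((((y ↔ (x ↔ x)) → ((x → y) → (y → (x ↔ x)))) ↔ (¬(z → y) ↔ (¬(x ↔ z) → (¬y ↔ y)))) ↔ ((y → (y → z)) → (¬(x → y) ↔ z))) → ((((y ↔ z) ↔ ((z ↔ z) → x)) → (x → ((y → x) → x))) → ¬(z → ¬(z ↔ z))) = 1 → 1 = 1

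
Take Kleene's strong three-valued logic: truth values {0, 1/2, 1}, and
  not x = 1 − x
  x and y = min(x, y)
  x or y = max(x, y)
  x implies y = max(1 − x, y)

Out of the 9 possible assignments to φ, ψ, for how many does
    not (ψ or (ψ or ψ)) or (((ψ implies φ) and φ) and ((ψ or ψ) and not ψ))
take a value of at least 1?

3

φ = 0, ψ = 0 ↦ 1  ≥
φ = 0, ψ = 1/2 ↦ 1/2  <
φ = 0, ψ = 1 ↦ 0  <
φ = 1/2, ψ = 0 ↦ 1  ≥
φ = 1/2, ψ = 1/2 ↦ 1/2  <
φ = 1/2, ψ = 1 ↦ 0  <
φ = 1, ψ = 0 ↦ 1  ≥
φ = 1, ψ = 1/2 ↦ 1/2  <
φ = 1, ψ = 1 ↦ 0  <
So 3 of the 9 assignments meet the threshold.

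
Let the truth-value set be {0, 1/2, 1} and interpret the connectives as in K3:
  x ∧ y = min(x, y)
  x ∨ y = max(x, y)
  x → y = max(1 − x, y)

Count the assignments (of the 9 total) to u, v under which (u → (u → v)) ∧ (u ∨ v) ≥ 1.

u = 0, v = 0 ↦ 0  <
u = 0, v = 1/2 ↦ 1/2  <
u = 0, v = 1 ↦ 1  ≥
u = 1/2, v = 0 ↦ 1/2  <
u = 1/2, v = 1/2 ↦ 1/2  <
u = 1/2, v = 1 ↦ 1  ≥
u = 1, v = 0 ↦ 0  <
u = 1, v = 1/2 ↦ 1/2  <
u = 1, v = 1 ↦ 1  ≥
So 3 of the 9 assignments meet the threshold.

3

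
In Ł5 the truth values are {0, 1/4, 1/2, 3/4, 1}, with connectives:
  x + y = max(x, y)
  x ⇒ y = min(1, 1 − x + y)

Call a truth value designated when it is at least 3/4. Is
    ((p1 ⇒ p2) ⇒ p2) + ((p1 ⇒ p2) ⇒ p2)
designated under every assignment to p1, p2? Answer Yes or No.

Counterexample: take p1 = 0, p2 = 0.
p1 ⇒ p2 = 0 ⇒ 0 = 1
(p1 ⇒ p2) ⇒ p2 = 1 ⇒ 0 = 0
p1 ⇒ p2 = 0 ⇒ 0 = 1
(p1 ⇒ p2) ⇒ p2 = 1 ⇒ 0 = 0
((p1 ⇒ p2) ⇒ p2) + ((p1 ⇒ p2) ⇒ p2) = 0 + 0 = 0
This gives 0, which is below 3/4.

No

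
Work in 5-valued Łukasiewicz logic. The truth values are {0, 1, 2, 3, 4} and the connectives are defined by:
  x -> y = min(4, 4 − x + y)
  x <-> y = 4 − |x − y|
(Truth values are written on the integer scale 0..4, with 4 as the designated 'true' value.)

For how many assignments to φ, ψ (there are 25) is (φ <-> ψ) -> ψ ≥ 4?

13

value 4: 13 assignments (counts)
value 3: 5 assignments
value 2: 4 assignments
value 1: 2 assignments
value 0: 1 assignment
So 13 of the 25 assignments meet the threshold.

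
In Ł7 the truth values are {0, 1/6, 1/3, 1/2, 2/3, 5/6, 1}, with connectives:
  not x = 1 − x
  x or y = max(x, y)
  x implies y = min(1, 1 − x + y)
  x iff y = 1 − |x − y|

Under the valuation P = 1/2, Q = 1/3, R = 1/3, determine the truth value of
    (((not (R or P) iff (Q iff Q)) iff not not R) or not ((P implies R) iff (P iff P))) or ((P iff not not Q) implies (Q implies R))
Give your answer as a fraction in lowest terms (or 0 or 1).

R or P = 1/3 or 1/2 = 1/2
not (R or P) = not 1/2 = 1/2
Q iff Q = 1/3 iff 1/3 = 1
not (R or P) iff (Q iff Q) = 1/2 iff 1 = 1/2
not R = not 1/3 = 2/3
not not R = not 2/3 = 1/3
(not (R or P) iff (Q iff Q)) iff not not R = 1/2 iff 1/3 = 5/6
P implies R = 1/2 implies 1/3 = 5/6
P iff P = 1/2 iff 1/2 = 1
(P implies R) iff (P iff P) = 5/6 iff 1 = 5/6
not ((P implies R) iff (P iff P)) = not 5/6 = 1/6
((not (R or P) iff (Q iff Q)) iff not not R) or not ((P implies R) iff (P iff P)) = 5/6 or 1/6 = 5/6
not Q = not 1/3 = 2/3
not not Q = not 2/3 = 1/3
P iff not not Q = 1/2 iff 1/3 = 5/6
Q implies R = 1/3 implies 1/3 = 1
(P iff not not Q) implies (Q implies R) = 5/6 implies 1 = 1
(((not (R or P) iff (Q iff Q)) iff not not R) or not ((P implies R) iff (P iff P))) or ((P iff not not Q) implies (Q implies R)) = 5/6 or 1 = 1

1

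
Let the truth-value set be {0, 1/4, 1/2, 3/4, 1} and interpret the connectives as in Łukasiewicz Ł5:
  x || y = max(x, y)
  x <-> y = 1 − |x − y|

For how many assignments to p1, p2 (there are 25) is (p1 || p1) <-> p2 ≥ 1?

value 1: 5 assignments (counts)
value 3/4: 8 assignments
value 1/2: 6 assignments
value 1/4: 4 assignments
value 0: 2 assignments
So 5 of the 25 assignments meet the threshold.

5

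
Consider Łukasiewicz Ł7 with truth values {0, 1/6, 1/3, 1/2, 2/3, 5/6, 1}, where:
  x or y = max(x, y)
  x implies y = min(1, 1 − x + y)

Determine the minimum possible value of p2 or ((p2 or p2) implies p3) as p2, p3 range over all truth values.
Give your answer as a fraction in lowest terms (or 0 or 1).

Take p2 = 1/2, p3 = 0:
p2 or p2 = 1/2 or 1/2 = 1/2
(p2 or p2) implies p3 = 1/2 implies 0 = 1/2
p2 or ((p2 or p2) implies p3) = 1/2 or 1/2 = 1/2
No assignment yields a value below 1/2, so this is the minimum.

1/2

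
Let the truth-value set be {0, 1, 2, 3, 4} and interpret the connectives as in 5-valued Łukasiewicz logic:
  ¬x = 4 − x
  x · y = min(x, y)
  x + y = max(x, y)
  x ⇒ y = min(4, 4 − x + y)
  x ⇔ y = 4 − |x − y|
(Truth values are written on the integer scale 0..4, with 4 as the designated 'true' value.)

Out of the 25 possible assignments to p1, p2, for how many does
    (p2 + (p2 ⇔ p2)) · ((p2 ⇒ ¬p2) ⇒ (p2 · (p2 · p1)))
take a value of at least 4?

value 4: 8 assignments (counts)
value 3: 1 assignment
value 2: 4 assignments
value 1: 5 assignments
value 0: 7 assignments
So 8 of the 25 assignments meet the threshold.

8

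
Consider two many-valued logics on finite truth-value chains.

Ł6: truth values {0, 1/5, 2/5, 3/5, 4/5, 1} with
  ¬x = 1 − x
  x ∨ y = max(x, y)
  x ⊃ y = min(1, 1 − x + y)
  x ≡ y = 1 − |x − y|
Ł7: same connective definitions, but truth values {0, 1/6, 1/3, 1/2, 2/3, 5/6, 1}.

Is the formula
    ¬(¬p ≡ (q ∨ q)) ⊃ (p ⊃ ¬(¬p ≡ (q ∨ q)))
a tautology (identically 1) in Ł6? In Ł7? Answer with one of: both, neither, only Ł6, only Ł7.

In Ł6: every assignment gives 1 — tautology.
In Ł7: every assignment gives 1 — tautology.

both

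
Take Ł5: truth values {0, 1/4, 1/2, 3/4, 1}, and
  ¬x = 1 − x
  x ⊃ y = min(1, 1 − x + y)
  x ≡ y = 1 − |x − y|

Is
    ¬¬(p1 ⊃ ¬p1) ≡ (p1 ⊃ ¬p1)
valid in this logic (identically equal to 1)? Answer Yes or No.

Yes

p1 = 0 ↦ 1
p1 = 1/4 ↦ 1
p1 = 1/2 ↦ 1
p1 = 3/4 ↦ 1
p1 = 1 ↦ 1
Every assignment gives a value ≥ 1.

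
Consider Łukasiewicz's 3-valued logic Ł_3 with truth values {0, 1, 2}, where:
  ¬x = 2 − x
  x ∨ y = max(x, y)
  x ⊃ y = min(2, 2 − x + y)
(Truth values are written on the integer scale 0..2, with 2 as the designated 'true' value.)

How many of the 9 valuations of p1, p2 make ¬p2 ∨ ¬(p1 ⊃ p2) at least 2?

3

p1 = 0, p2 = 0 ↦ 2  ≥
p1 = 0, p2 = 1 ↦ 1  <
p1 = 0, p2 = 2 ↦ 0  <
p1 = 1, p2 = 0 ↦ 2  ≥
p1 = 1, p2 = 1 ↦ 1  <
p1 = 1, p2 = 2 ↦ 0  <
p1 = 2, p2 = 0 ↦ 2  ≥
p1 = 2, p2 = 1 ↦ 1  <
p1 = 2, p2 = 2 ↦ 0  <
So 3 of the 9 assignments meet the threshold.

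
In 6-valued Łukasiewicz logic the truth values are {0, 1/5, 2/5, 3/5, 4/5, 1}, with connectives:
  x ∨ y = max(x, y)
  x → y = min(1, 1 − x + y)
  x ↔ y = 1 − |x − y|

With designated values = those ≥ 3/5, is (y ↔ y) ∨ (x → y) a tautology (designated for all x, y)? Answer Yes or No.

Yes

At x = 1/5, y = 1/5, for instance:
y ↔ y = 1/5 ↔ 1/5 = 1
x → y = 1/5 → 1/5 = 1
(y ↔ y) ∨ (x → y) = 1 ∨ 1 = 1
and checking the remaining 35 assignments likewise gives ≥ 3/5 in every case.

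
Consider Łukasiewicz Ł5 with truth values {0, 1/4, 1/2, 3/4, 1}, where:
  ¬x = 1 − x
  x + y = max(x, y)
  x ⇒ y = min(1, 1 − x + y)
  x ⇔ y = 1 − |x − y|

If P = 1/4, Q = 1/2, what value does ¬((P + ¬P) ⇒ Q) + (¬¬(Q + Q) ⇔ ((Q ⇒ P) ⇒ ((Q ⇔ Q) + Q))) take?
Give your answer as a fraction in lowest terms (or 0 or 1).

¬P = ¬1/4 = 3/4
P + ¬P = 1/4 + 3/4 = 3/4
(P + ¬P) ⇒ Q = 3/4 ⇒ 1/2 = 3/4
¬((P + ¬P) ⇒ Q) = ¬3/4 = 1/4
Q + Q = 1/2 + 1/2 = 1/2
¬(Q + Q) = ¬1/2 = 1/2
¬¬(Q + Q) = ¬1/2 = 1/2
Q ⇒ P = 1/2 ⇒ 1/4 = 3/4
Q ⇔ Q = 1/2 ⇔ 1/2 = 1
(Q ⇔ Q) + Q = 1 + 1/2 = 1
(Q ⇒ P) ⇒ ((Q ⇔ Q) + Q) = 3/4 ⇒ 1 = 1
¬¬(Q + Q) ⇔ ((Q ⇒ P) ⇒ ((Q ⇔ Q) + Q)) = 1/2 ⇔ 1 = 1/2
¬((P + ¬P) ⇒ Q) + (¬¬(Q + Q) ⇔ ((Q ⇒ P) ⇒ ((Q ⇔ Q) + Q))) = 1/4 + 1/2 = 1/2

1/2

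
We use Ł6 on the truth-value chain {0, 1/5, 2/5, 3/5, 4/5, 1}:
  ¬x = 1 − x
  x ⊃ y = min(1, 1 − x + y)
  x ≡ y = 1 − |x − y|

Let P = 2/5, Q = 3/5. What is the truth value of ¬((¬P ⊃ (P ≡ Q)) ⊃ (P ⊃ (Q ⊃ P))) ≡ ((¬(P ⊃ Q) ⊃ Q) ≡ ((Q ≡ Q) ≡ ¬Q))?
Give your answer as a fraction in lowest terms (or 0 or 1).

¬P = ¬2/5 = 3/5
P ≡ Q = 2/5 ≡ 3/5 = 4/5
¬P ⊃ (P ≡ Q) = 3/5 ⊃ 4/5 = 1
Q ⊃ P = 3/5 ⊃ 2/5 = 4/5
P ⊃ (Q ⊃ P) = 2/5 ⊃ 4/5 = 1
(¬P ⊃ (P ≡ Q)) ⊃ (P ⊃ (Q ⊃ P)) = 1 ⊃ 1 = 1
¬((¬P ⊃ (P ≡ Q)) ⊃ (P ⊃ (Q ⊃ P))) = ¬1 = 0
P ⊃ Q = 2/5 ⊃ 3/5 = 1
¬(P ⊃ Q) = ¬1 = 0
¬(P ⊃ Q) ⊃ Q = 0 ⊃ 3/5 = 1
Q ≡ Q = 3/5 ≡ 3/5 = 1
¬Q = ¬3/5 = 2/5
(Q ≡ Q) ≡ ¬Q = 1 ≡ 2/5 = 2/5
(¬(P ⊃ Q) ⊃ Q) ≡ ((Q ≡ Q) ≡ ¬Q) = 1 ≡ 2/5 = 2/5
¬((¬P ⊃ (P ≡ Q)) ⊃ (P ⊃ (Q ⊃ P))) ≡ ((¬(P ⊃ Q) ⊃ Q) ≡ ((Q ≡ Q) ≡ ¬Q)) = 0 ≡ 2/5 = 3/5

3/5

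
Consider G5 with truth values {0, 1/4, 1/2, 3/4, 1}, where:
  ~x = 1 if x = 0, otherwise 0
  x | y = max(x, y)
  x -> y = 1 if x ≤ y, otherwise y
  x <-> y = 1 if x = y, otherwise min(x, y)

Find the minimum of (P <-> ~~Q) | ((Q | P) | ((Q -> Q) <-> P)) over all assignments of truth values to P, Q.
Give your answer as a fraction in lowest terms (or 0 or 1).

1/4

Take P = 0, Q = 1/4:
~Q = ~1/4 = 0
~~Q = ~0 = 1
P <-> ~~Q = 0 <-> 1 = 0
Q | P = 1/4 | 0 = 1/4
Q -> Q = 1/4 -> 1/4 = 1
(Q -> Q) <-> P = 1 <-> 0 = 0
(Q | P) | ((Q -> Q) <-> P) = 1/4 | 0 = 1/4
(P <-> ~~Q) | ((Q | P) | ((Q -> Q) <-> P)) = 0 | 1/4 = 1/4
No assignment yields a value below 1/4, so this is the minimum.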